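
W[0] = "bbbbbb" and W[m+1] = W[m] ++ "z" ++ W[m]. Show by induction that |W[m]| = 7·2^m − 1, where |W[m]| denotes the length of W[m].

Base case: |W[0]| = 6, and 7·2^0 − 1 = 6.
Assume |W[r]| = 7·2^r − 1.
Then |W[r+1]| = |W[r]| + 1 + |W[r]| = 2|W[r]| + 1 = 2(7·2^r − 1) + 1 = 7·2^{r+1} − 2 + 1 = 7·2^{r+1} − 1.
So the formula holds for r+1, and by induction |W[m]| = 7·2^m − 1 for all m ≥ 0.

|W[m]| = 7·2^m − 1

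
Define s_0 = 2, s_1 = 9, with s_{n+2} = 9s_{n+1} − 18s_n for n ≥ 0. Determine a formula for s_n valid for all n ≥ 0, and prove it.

Claim: s_n = 3^n + 6^n.

Base cases: s_0 = 2 and 3^0 + 6^0 = 2; s_1 = 9 and 3^1 + 6^1 = 9.
Assume s_j = 3^j + 6^j for all 0 ≤ j ≤ r, where r ≥ 1.
Then s_{r+1} = 9s_r − 18s_{r−1} = 9·(3^r + 6^r) − 18·(3^{r−1} + 6^{r−1}) = (9·3 − 18)3^{r−1} + (9·6 − 18)6^{r−1} = 9·3^{r−1} + 36·6^{r−1} = 3^{r+1} + 6^{r+1}.
So the formula holds for r+1, and by strong induction s_n = 3^n + 6^n for all n ≥ 0.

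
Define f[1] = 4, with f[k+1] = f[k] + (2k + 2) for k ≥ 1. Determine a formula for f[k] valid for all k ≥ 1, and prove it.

Claim: f[k] = k^2 + k + 2.

Base case: f[1] = 4, and 1^2 + 1 + 2 = 4.
Assume f[r] = r^2 + r + 2.
Then f[r+1] = f[r] + (2r + 2) = (r^2 + r + 2) + (2r + 2) = r^2 + 3r + 4,
and (r+1)^2 + (r+1) + 2 = r^2 + 3r + 4.
By induction, f[k] = k^2 + k + 2 for all k ≥ 1.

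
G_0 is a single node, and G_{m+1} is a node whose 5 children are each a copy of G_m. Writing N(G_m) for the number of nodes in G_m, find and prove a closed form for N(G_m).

Claim: N(G_m) = (5^{m+1} − 1)/4.

Base case: N(G_0) = 1, and (5^{0+1} − 1)/4 = 1.
Assume N(G_k) = (5^{k+1} − 1)/4.
Then N(G_{k+1}) = 1 + 5N(G_k) = 1 + 5·(5^{k+1} − 1)/4 = 1 + (5^{k+2} − 5)/4 = (4 + 5^{k+2} − 5)/4 = (5^{k+2} − 1)/4.
This completes the inductive step, so N(G_m) = (5^{m+1} − 1)/4 for all m ≥ 0.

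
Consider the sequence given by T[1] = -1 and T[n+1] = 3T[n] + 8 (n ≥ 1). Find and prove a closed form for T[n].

Claim: T[n] = 3^n − 4.

Base case: T[1] = -1, and 3^1 − 4 = 3 − 4 = -1.
Assume T[k] = 3^k − 4 for some k ≥ 1.
Then T[k+1] = 3T[k] + 8 = 3·(3^k − 4) + 8 = 3^{k+1} − 12 + 8 = 3^{k+1} − 4.
Hence T[n] = 3^n − 4 for every n ≥ 1, by induction.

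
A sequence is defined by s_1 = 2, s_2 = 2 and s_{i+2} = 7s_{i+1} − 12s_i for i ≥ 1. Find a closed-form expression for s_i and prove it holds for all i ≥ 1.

Claim: s_i = -4^i + 2·3^i.

Base cases: s_1 = 2 and -4^1 + 2·3^1 = 2; s_2 = 2 and -4^2 + 2·3^2 = 2.
Assume s_j = -4^j + 2·3^j for all 1 ≤ j ≤ k, where k ≥ 2.
Then s_{k+1} = 7s_k − 12s_{k−1} = 7·(-4^k + 2·3^k) − 12·(-4^{k−1} + 2·3^{k−1}) = -(7·4 − 12)4^{k−1} + 2·(7·3 − 12)3^{k−1} = -16·4^{k−1} + 18·3^{k−1} = -4^{k+1} + 2·3^{k+1}.
This completes the inductive step, so s_i = -4^i + 2·3^i for all i ≥ 1.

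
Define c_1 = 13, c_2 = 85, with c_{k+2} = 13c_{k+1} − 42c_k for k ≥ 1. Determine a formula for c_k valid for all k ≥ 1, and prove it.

Claim: c_k = 6^k + 7^k.

Base cases: c_1 = 13 and 6^1 + 7^1 = 13; c_2 = 85 and 6^2 + 7^2 = 85.
Assume c_j = 6^j + 7^j for all 1 ≤ j ≤ m, where m ≥ 2.
Then c_{m+1} = 13c_m − 42c_{m−1} = 13·(6^m + 7^m) − 42·(6^{m−1} + 7^{m−1}) = (13·6 − 42)6^{m−1} + (13·7 − 42)7^{m−1} = 36·6^{m−1} + 49·7^{m−1} = 6^{m+1} + 7^{m+1}.
This completes the inductive step, so c_k = 6^k + 7^k for all k ≥ 1.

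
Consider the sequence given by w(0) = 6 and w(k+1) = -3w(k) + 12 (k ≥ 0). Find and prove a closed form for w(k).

Claim: w(k) = 3·(-3)^k + 3.

Base case: w(0) = 6, and 3·(-3)^0 + 3 = 3 + 3 = 6.
Assume w(j) = 3·(-3)^j + 3 for some j ≥ 0.
Then w(j+1) = -3w(j) + 12 = -3·(3·(-3)^j + 3) + 12 = -9·(-3)^j − 9 + 12 = 3·(-3)^{j+1} + 3.
So the formula holds for j+1, and by induction w(k) = 3·(-3)^k + 3 for all k ≥ 0.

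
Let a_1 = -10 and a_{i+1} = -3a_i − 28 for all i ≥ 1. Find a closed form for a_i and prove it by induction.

Claim: a_i = (-3)^i − 7.

Base case: a_1 = -10, and (-3)^1 − 7 = -3 − 7 = -10.
Assume a_k = (-3)^k − 7 for some k ≥ 1.
Then a_{k+1} = -3a_k − 28 = -3·((-3)^k − 7) − 28 = -3·(-3)^k + 21 − 28 = (-3)^{k+1} − 7.
Hence a_i = (-3)^i − 7 for every i ≥ 1, by induction.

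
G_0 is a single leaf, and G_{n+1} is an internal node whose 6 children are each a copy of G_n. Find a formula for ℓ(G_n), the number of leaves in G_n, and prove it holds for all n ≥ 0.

Claim: ℓ(G_n) = 6^n.

Base case: ℓ(G_0) = 1, and 6^0 = 1.
Assume ℓ(G_j) = 6^j.
Then ℓ(G_{j+1}) = 6·ℓ(G_j) = 6·6^j = 6^{j+1}.
Hence ℓ(G_n) = 6^n for every n ≥ 0, by induction.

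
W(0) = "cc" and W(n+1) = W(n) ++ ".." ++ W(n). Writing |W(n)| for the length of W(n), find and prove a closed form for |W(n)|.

Claim: |W(n)| = 2^{n+2} − 2.

Base case: |W(0)| = 2, and 2^{0+2} − 2 = 2.
Assume |W(m)| = 2^{m+2} − 2.
Then |W(m+1)| = |W(m)| + 2 + |W(m)| = 2|W(m)| + 2 = 2(2^{m+2} − 2) + 2 = 2^{m+3} − 4 + 2 = 2^{m+3} − 2.
So the formula holds for m+1, and by induction |W(n)| = 2^{n+2} − 2 for all n ≥ 0.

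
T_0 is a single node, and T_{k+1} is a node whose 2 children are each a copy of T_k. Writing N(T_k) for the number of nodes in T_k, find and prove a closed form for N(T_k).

Claim: N(T_k) = 2^{k+1} − 1.

Base case: N(T_0) = 1, and 2^{0+1} − 1 = 1.
Assume N(T_r) = 2^{r+1} − 1.
Then N(T_{r+1}) = 1 + 2N(T_r) = 1 + 2(2^{r+1} − 1) = 2^{r+2} − 2 + 1 = 2^{r+2} − 1.
Hence N(T_k) = 2^{k+1} − 1 for every k ≥ 0, by induction.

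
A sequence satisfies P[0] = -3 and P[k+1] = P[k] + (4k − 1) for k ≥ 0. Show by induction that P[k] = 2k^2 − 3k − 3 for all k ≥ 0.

Base case: P[0] = -3, and 2·0^2 − 3·0 − 3 = -3.
Assume P[j] = 2j^2 − 3j − 3.
Then P[j+1] = P[j] + (4j − 1) = (2j^2 − 3j − 3) + (4j − 1) = 2j^2 + j − 4,
and 2·(j+1)^2 − 3·(j+1) − 3 = 2j^2 + j − 4.
Hence P[k] = 2k^2 − 3k − 3 for every k ≥ 0, by induction.

P[k] = 2k^2 − 3k − 3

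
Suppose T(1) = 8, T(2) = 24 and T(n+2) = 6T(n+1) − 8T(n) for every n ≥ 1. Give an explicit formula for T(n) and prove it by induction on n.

Claim: T(n) = 2·2^n + 4^n.

Base cases: T(1) = 8 and 2·2^1 + 4^1 = 8; T(2) = 24 and 2·2^2 + 4^2 = 24.
Assume T(j) = 2·2^j + 4^j for all 1 ≤ j ≤ r, where r ≥ 2.
Then T(r+1) = 6T(r) − 8T(r−1) = 6·(2·2^r + 4^r) − 8·(2·2^{r−1} + 4^{r−1}) = 2·(6·2 − 8)2^{r−1} + (6·4 − 8)4^{r−1} = 8·2^{r−1} + 16·4^{r−1} = 2·2^{r+1} + 4^{r+1}.
So the formula holds for r+1, and by strong induction T(n) = 2·2^n + 4^n for all n ≥ 1.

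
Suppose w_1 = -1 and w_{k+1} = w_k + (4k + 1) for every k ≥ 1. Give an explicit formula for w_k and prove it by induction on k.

Claim: w_k = 2k^2 − k − 2.

Base case: w_1 = -1, and 2·1^2 − 1 − 2 = -1.
Assume w_r = 2r^2 − r − 2.
Then w_{r+1} = w_r + (4r + 1) = (2r^2 − r − 2) + (4r + 1) = 2r^2 + 3r − 1,
and 2·(r+1)^2 − (r+1) − 2 = 2r^2 + 3r − 1.
Hence w_k = 2k^2 − k − 2 for every k ≥ 1, by induction.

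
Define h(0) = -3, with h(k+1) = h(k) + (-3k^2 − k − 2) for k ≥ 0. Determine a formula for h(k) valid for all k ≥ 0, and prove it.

Claim: h(k) = -k^3 + k^2 − 2k − 3.

Base case: h(0) = -3, and -0^3 + 0^2 − 2·0 − 3 = -3.
Assume h(r) = -r^3 + r^2 − 2r − 3.
Then h(r+1) = h(r) + (-3r^2 − r − 2) = (-r^3 + r^2 − 2r − 3) + (-3r^2 − r − 2) = -r^3 − 2r^2 − 3r − 5,
and -(r+1)^3 + (r+1)^2 − 2·(r+1) − 3 = -r^3 − 2r^2 − 3r − 5.
By induction, h(k) = -k^3 + k^2 − 2k − 3 for all k ≥ 0.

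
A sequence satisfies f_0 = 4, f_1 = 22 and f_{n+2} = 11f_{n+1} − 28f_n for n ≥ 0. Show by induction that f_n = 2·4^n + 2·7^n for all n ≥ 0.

Base cases: f_0 = 4 and 2·4^0 + 2·7^0 = 4; f_1 = 22 and 2·4^1 + 2·7^1 = 22.
Assume f_j = 2·4^j + 2·7^j for all 0 ≤ j ≤ k, where k ≥ 1.
Then f_{k+1} = 11f_k − 28f_{k−1} = 11·(2·4^k + 2·7^k) − 28·(2·4^{k−1} + 2·7^{k−1}) = 2·(11·4 − 28)4^{k−1} + 2·(11·7 − 28)7^{k−1} = 32·4^{k−1} + 98·7^{k−1} = 2·4^{k+1} + 2·7^{k+1}.
So the formula holds for k+1, and by strong induction f_n = 2·4^n + 2·7^n for all n ≥ 0.

f_n = 2·4^n + 2·7^n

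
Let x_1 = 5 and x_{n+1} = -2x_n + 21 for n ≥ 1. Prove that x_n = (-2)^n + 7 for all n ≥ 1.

Base case: x_1 = 5, and (-2)^1 + 7 = -2 + 7 = 5.
Assume x_j = (-2)^j + 7 for some j ≥ 1.
Then x_{j+1} = -2x_j + 21 = -2·((-2)^j + 7) + 21 = -2·(-2)^j − 14 + 21 = (-2)^{j+1} + 7.
This completes the inductive step, so x_n = (-2)^n + 7 for all n ≥ 1.

x_n = (-2)^n + 7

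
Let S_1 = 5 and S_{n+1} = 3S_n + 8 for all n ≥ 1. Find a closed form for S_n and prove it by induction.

Claim: S_n = 3^{n+1} − 4.

Base case: S_1 = 5, and 3^{1+1} − 4 = 9 − 4 = 5.
Assume S_k = 3^{k+1} − 4 for some k ≥ 1.
Then S_{k+1} = 3S_k + 8 = 3·(3^{k+1} − 4) + 8 = 3^{k+2} − 12 + 8 = 3^{k+2} − 4.
This completes the inductive step, so S_n = 3^{n+1} − 4 for all n ≥ 1.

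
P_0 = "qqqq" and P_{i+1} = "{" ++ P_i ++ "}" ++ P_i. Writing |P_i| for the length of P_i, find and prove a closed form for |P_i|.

Claim: |P_i| = 6·2^i − 2.

Base case: |P_0| = 4, and 6·2^0 − 2 = 4.
Assume |P_j| = 6·2^j − 2.
Then |P_{j+1}| = 1 + |P_j| + 1 + |P_j| = 2|P_j| + 2 = 2(6·2^j − 2) + 2 = 6·2^{j+1} − 4 + 2 = 6·2^{j+1} − 2.
Hence |P_i| = 6·2^i − 2 for every i ≥ 0, by induction.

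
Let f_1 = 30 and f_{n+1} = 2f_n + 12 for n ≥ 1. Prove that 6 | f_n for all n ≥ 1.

Base case: f_1 = 30 = 6·5, so 6 | f_1.
Assume 6 | f_r, so f_r = 6t for some integer t.
Then f_{r+1} = 2f_r + 12 = 2·(6t) + 12 = 6(2t + 2), so 6 | f_{r+1}.
Hence 6 | f_n for every n ≥ 1, by induction.

6 | f_n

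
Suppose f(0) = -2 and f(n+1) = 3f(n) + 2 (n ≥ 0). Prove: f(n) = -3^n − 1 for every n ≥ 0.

Base case: f(0) = -2, and -3^0 − 1 = -1 − 1 = -2.
Assume f(k) = -3^k − 1 for some k ≥ 0.
Then f(k+1) = 3f(k) + 2 = 3·(-3^k − 1) + 2 = -3^{k+1} − 3 + 2 = -3^{k+1} − 1.
By induction, f(n) = -3^n − 1 for all n ≥ 0.

f(n) = -3^n − 1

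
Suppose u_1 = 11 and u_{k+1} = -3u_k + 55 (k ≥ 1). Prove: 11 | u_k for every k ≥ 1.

Base case: u_1 = 11 = 11·1, so 11 | u_1.
Assume 11 | u_m, so u_m = 11t for some integer t.
Then u_{m+1} = -3u_m + 55 = -3·(11t) + 55 = 11(-3t + 5), so 11 | u_{m+1}.
So the property holds for m+1, and by induction 11 | u_k for all k ≥ 1.

11 | u_k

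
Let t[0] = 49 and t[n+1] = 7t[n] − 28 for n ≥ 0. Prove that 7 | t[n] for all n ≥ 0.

Base case: t[0] = 49 = 7·7, so 7 | t[0].
Assume 7 | t[m], so t[m] = 7s for some integer s.
Then t[m+1] = 7t[m] − 28 = 7·(7s) − 28 = 7(7s − 4), so 7 | t[m+1].
So the property holds for m+1, and by induction 7 | t[n] for all n ≥ 0.

7 | t[n]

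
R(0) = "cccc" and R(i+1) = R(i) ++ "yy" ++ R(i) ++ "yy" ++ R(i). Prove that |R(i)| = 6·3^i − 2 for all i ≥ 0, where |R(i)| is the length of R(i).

Base case: |R(0)| = 4, and 6·3^0 − 2 = 4.
Assume |R(m)| = 6·3^m − 2.
Then |R(m+1)| = 3|R(m)| + 4 = 3(6·3^m − 2) + 4 = 6·3^{m+1} − 6 + 4 = 6·3^{m+1} − 2.
Hence |R(i)| = 6·3^i − 2 for every i ≥ 0, by induction.

|R(i)| = 6·3^i − 2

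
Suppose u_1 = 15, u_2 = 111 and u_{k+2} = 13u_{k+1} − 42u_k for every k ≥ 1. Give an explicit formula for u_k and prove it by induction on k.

Claim: u_k = 3·7^k − 6^k.

Base cases: u_1 = 15 and 3·7^1 − 6^1 = 15; u_2 = 111 and 3·7^2 − 6^2 = 111.
Assume u_i = 3·7^i − 6^i for all 1 ≤ i ≤ j, where j ≥ 2.
Then u_{j+1} = 13u_j − 42u_{j−1} = 13·(3·7^j − 6^j) − 42·(3·7^{j−1} − 6^{j−1}) = 3·(13·7 − 42)7^{j−1} − (13·6 − 42)6^{j−1} = 147·7^{j−1} − 36·6^{j−1} = 3·7^{j+1} − 6^{j+1}.
This completes the inductive step, so u_k = 3·7^k − 6^k for all k ≥ 1.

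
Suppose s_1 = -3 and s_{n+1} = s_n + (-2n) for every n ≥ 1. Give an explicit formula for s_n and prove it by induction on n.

Claim: s_n = -n^2 + n − 3.

Base case: s_1 = -3, and -1^2 + 1 − 3 = -3.
Assume s_m = -m^2 + m − 3.
Then s_{m+1} = s_m + (-2m) = (-m^2 + m − 3) + (-2m) = -m^2 − m − 3,
and -(m+1)^2 + (m+1) − 3 = -m^2 − m − 3.
Hence s_n = -n^2 + n − 3 for every n ≥ 1, by induction.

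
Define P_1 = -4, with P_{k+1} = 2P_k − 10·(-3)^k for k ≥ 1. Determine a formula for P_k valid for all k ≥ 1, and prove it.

Claim: P_k = 2^k + 2·(-3)^k.

Base case: P_1 = -4, and 2^1 + 2·(-3)^1 = 2 − 6 = -4.
Assume P_m = 2^m + 2·(-3)^m for some m ≥ 1.
Then P_{m+1} = 2P_m − 10·(-3)^m = 2·(2^m + 2·(-3)^m) − 10·(-3)^m = 2^{m+1} + 4·(-3)^m − 10·(-3)^m = 2^{m+1} − 6·(-3)^m = 2^{m+1} + 2·(-3)^{m+1}.
Hence P_k = 2^k + 2·(-3)^k for every k ≥ 1, by induction.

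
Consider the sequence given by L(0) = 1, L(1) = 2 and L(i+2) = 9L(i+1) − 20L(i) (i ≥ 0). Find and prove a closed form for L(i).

Claim: L(i) = 3·4^i − 2·5^i.

Base cases: L(0) = 1 and 3·4^0 − 2·5^0 = 1; L(1) = 2 and 3·4^1 − 2·5^1 = 2.
Assume L(j) = 3·4^j − 2·5^j for all 0 ≤ j ≤ m, where m ≥ 1.
Then L(m+1) = 9L(m) − 20L(m−1) = 9·(3·4^m − 2·5^m) − 20·(3·4^{m−1} − 2·5^{m−1}) = 3·(9·4 − 20)4^{m−1} − 2·(9·5 − 20)5^{m−1} = 48·4^{m−1} − 50·5^{m−1} = 3·4^{m+1} − 2·5^{m+1}.
So the formula holds for m+1, and by strong induction L(i) = 3·4^i − 2·5^i for all i ≥ 0.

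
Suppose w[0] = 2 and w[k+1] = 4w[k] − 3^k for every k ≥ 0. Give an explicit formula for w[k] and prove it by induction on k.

Claim: w[k] = 4^k + 3^k.

Base case: w[0] = 2, and 4^0 + 3^0 = 1 + 1 = 2.
Assume w[m] = 4^m + 3^m for some m ≥ 0.
Then w[m+1] = 4w[m] − 3^m = 4·(4^m + 3^m) − 3^m = 4^{m+1} + 4·3^m − 3^m = 4^{m+1} + 3·3^m = 4^{m+1} + 3^{m+1}.
So the formula holds for m+1, and by induction w[k] = 4^k + 3^k for all k ≥ 0.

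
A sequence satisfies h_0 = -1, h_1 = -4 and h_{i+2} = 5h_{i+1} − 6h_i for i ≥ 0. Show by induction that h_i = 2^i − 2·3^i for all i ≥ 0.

Base cases: h_0 = -1 and 2^0 − 2·3^0 = -1; h_1 = -4 and 2^1 − 2·3^1 = -4.
Assume h_t = 2^t − 2·3^t for all 0 ≤ t ≤ j, where j ≥ 1.
Then h_{j+1} = 5h_j − 6h_{j−1} = 5·(2^j − 2·3^j) − 6·(2^{j−1} − 2·3^{j−1}) = (5·2 − 6)2^{j−1} − 2·(5·3 − 6)3^{j−1} = 4·2^{j−1} − 18·3^{j−1} = 2^{j+1} − 2·3^{j+1}.
By strong induction, h_i = 2^i − 2·3^i for all i ≥ 0.

h_i = 2^i − 2·3^i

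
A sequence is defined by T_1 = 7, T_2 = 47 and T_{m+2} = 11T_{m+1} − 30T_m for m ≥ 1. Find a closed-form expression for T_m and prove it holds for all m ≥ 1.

Claim: T_m = 2·6^m − 5^m.

Base cases: T_1 = 7 and 2·6^1 − 5^1 = 7; T_2 = 47 and 2·6^2 − 5^2 = 47.
Assume T_j = 2·6^j − 5^j for all 1 ≤ j ≤ k, where k ≥ 2.
Then T_{k+1} = 11T_k − 30T_{k−1} = 11·(2·6^k − 5^k) − 30·(2·6^{k−1} − 5^{k−1}) = 2·(11·6 − 30)6^{k−1} − (11·5 − 30)5^{k−1} = 72·6^{k−1} − 25·5^{k−1} = 2·6^{k+1} − 5^{k+1}.
So the formula holds for k+1, and by strong induction T_m = 2·6^m − 5^m for all m ≥ 1.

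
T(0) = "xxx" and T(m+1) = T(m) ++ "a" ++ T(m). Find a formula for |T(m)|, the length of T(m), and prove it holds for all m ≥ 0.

Claim: |T(m)| = 2^{m+2} − 1.

Base case: |T(0)| = 3, and 2^{0+2} − 1 = 3.
Assume |T(r)| = 2^{r+2} − 1.
Then |T(r+1)| = |T(r)| + 1 + |T(r)| = 2|T(r)| + 1 = 2(2^{r+2} − 1) + 1 = 2^{r+3} − 2 + 1 = 2^{r+3} − 1.
This completes the inductive step, so |T(m)| = 2^{m+2} − 1 for all m ≥ 0.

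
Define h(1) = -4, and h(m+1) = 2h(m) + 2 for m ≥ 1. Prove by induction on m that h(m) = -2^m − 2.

Base case: h(1) = -4, and -2^1 − 2 = -2 − 2 = -4.
Assume h(j) = -2^j − 2 for some j ≥ 1.
Then h(j+1) = 2h(j) + 2 = 2·(-2^j − 2) + 2 = -2^{j+1} − 4 + 2 = -2^{j+1} − 2.
Hence h(m) = -2^m − 2 for every m ≥ 1, by induction.

h(m) = -2^m − 2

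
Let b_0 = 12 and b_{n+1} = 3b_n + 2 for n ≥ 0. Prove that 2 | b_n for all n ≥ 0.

Base case: b_0 = 12 = 2·6, so 2 | b_0.
Assume 2 | b_r, so b_r = 2t for some integer t.
Then b_{r+1} = 3b_r + 2 = 3·(2t) + 2 = 2(3t + 1), so 2 | b_{r+1}.
Hence 2 | b_n for every n ≥ 0, by induction.

2 | b_n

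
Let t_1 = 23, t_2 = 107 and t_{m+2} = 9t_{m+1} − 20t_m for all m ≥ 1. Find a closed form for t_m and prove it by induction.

Claim: t_m = 3·5^m + 2·4^m.

Base cases: t_1 = 23 and 3·5^1 + 2·4^1 = 23; t_2 = 107 and 3·5^2 + 2·4^2 = 107.
Assume t_j = 3·5^j + 2·4^j for all 1 ≤ j ≤ k, where k ≥ 2.
Then t_{k+1} = 9t_k − 20t_{k−1} = 9·(3·5^k + 2·4^k) − 20·(3·5^{k−1} + 2·4^{k−1}) = 3·(9·5 − 20)5^{k−1} + 2·(9·4 − 20)4^{k−1} = 75·5^{k−1} + 32·4^{k−1} = 3·5^{k+1} + 2·4^{k+1}.
This completes the inductive step, so t_m = 3·5^m + 2·4^m for all m ≥ 1.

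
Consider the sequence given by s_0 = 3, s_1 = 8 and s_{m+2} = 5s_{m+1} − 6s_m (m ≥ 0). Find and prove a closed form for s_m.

Claim: s_m = 2^m + 2·3^m.

Base cases: s_0 = 3 and 2^0 + 2·3^0 = 3; s_1 = 8 and 2^1 + 2·3^1 = 8.
Assume s_i = 2^i + 2·3^i for all 0 ≤ i ≤ j, where j ≥ 1.
Then s_{j+1} = 5s_j − 6s_{j−1} = 5·(2^j + 2·3^j) − 6·(2^{j−1} + 2·3^{j−1}) = (5·2 − 6)2^{j−1} + 2·(5·3 − 6)3^{j−1} = 4·2^{j−1} + 18·3^{j−1} = 2^{j+1} + 2·3^{j+1}.
This completes the inductive step, so s_m = 2^m + 2·3^m for all m ≥ 0.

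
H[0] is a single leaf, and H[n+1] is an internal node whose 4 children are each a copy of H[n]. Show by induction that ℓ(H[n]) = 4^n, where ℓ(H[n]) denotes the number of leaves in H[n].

Base case: ℓ(H[0]) = 1, and 4^0 = 1.
Assume ℓ(H[j]) = 4^j.
Then ℓ(H[j+1]) = 4·ℓ(H[j]) = 4·4^j = 4^{j+1}.
This completes the inductive step, so ℓ(H[n]) = 4^n for all n ≥ 0.

ℓ(H[n]) = 4^n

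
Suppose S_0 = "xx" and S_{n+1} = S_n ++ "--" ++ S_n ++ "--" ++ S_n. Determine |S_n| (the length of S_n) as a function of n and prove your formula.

Claim: |S_n| = 4·3^n − 2.

Base case: |S_0| = 2, and 4·3^0 − 2 = 2.
Assume |S_j| = 4·3^j − 2.
Then |S_{j+1}| = 3|S_j| + 4 = 3(4·3^j − 2) + 4 = 4·3^{j+1} − 6 + 4 = 4·3^{j+1} − 2.
This completes the inductive step, so |S_n| = 4·3^n − 2 for all n ≥ 0.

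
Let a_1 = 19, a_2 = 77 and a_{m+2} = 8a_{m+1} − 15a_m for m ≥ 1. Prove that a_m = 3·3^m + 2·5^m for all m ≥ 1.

Base cases: a_1 = 19 and 3·3^1 + 2·5^1 = 19; a_2 = 77 and 3·3^2 + 2·5^2 = 77.
Assume a_j = 3·3^j + 2·5^j for all 1 ≤ j ≤ k, where k ≥ 2.
Then a_{k+1} = 8a_k − 15a_{k−1} = 8·(3·3^k + 2·5^k) − 15·(3·3^{k−1} + 2·5^{k−1}) = 3·(8·3 − 15)3^{k−1} + 2·(8·5 − 15)5^{k−1} = 27·3^{k−1} + 50·5^{k−1} = 3·3^{k+1} + 2·5^{k+1}.
This completes the inductive step, so a_m = 3·3^m + 2·5^m for all m ≥ 1.

a_m = 3·3^m + 2·5^m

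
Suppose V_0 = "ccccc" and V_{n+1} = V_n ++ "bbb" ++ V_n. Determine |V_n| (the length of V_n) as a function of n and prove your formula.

Claim: |V_n| = 2^{n+3} − 3.

Base case: |V_0| = 5, and 2^{0+3} − 3 = 5.
Assume |V_m| = 2^{m+3} − 3.
Then |V_{m+1}| = |V_m| + 3 + |V_m| = 2|V_m| + 3 = 2(2^{m+3} − 3) + 3 = 2^{m+1+3} − 6 + 3 = 2^{m+1+3} − 3.
This completes the inductive step, so |V_n| = 2^{n+3} − 3 for all n ≥ 0.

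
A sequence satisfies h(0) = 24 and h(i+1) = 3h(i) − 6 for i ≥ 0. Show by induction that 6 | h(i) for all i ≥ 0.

Base case: h(0) = 24 = 6·4, so 6 | h(0).
Assume 6 | h(m), so h(m) = 6t for some integer t.
Then h(m+1) = 3h(m) − 6 = 3·(6t) − 6 = 6(3t − 1), so 6 | h(m+1).
This completes the inductive step, so 6 | h(i) for all i ≥ 0.

6 | h(i)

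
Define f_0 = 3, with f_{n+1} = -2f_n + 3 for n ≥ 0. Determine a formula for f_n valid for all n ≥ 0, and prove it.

Claim: f_n = 2·(-2)^n + 1.

Base case: f_0 = 3, and 2·(-2)^0 + 1 = 2 + 1 = 3.
Assume f_r = 2·(-2)^r + 1 for some r ≥ 0.
Then f_{r+1} = -2f_r + 3 = -2·(2·(-2)^r + 1) + 3 = -4·(-2)^r − 2 + 3 = 2·(-2)^{r+1} + 1.
Hence f_n = 2·(-2)^n + 1 for every n ≥ 0, by induction.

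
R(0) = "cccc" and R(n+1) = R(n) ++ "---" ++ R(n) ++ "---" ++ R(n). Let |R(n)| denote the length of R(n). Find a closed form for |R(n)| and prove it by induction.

Claim: |R(n)| = 7·3^n − 3.

Base case: |R(0)| = 4, and 7·3^0 − 3 = 4.
Assume |R(r)| = 7·3^r − 3.
Then |R(r+1)| = 3|R(r)| + 6 = 3(7·3^r − 3) + 6 = 7·3^{r+1} − 9 + 6 = 7·3^{r+1} − 3.
So the formula holds for r+1, and by induction |R(n)| = 7·3^n − 3 for all n ≥ 0.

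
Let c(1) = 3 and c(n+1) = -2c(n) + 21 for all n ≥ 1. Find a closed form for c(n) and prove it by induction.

Claim: c(n) = 2·(-2)^n + 7.

Base case: c(1) = 3, and 2·(-2)^1 + 7 = -4 + 7 = 3.
Assume c(m) = 2·(-2)^m + 7 for some m ≥ 1.
Then c(m+1) = -2c(m) + 21 = -2·(2·(-2)^m + 7) + 21 = -4·(-2)^m − 14 + 21 = 2·(-2)^{m+1} + 7.
So the formula holds for m+1, and by induction c(n) = 2·(-2)^n + 7 for all n ≥ 1.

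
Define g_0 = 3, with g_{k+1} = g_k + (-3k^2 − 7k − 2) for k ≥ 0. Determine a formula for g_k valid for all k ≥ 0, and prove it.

Claim: g_k = -k^3 − 2k^2 + k + 3.

Base case: g_0 = 3, and -0^3 − 2·0^2 + 0 + 3 = 3.
Assume g_j = -j^3 − 2j^2 + j + 3.
Then g_{j+1} = g_j + (-3j^2 − 7j − 2) = (-j^3 − 2j^2 + j + 3) + (-3j^2 − 7j − 2) = -j^3 − 5j^2 − 6j + 1,
and -(j+1)^3 − 2·(j+1)^2 + (j+1) + 3 = -j^3 − 5j^2 − 6j + 1.
By induction, g_k = -k^3 − 2k^2 + k + 3 for all k ≥ 0.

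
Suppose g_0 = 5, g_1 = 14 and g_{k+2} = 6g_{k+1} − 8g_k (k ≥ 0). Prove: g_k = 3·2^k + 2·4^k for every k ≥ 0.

Base cases: g_0 = 5 and 3·2^0 + 2·4^0 = 5; g_1 = 14 and 3·2^1 + 2·4^1 = 14.
Assume g_i = 3·2^i + 2·4^i for all 0 ≤ i ≤ j, where j ≥ 1.
Then g_{j+1} = 6g_j − 8g_{j−1} = 6·(3·2^j + 2·4^j) − 8·(3·2^{j−1} + 2·4^{j−1}) = 3·(6·2 − 8)2^{j−1} + 2·(6·4 − 8)4^{j−1} = 12·2^{j−1} + 32·4^{j−1} = 3·2^{j+1} + 2·4^{j+1}.
Hence g_k = 3·2^k + 2·4^k for every k ≥ 0, by strong induction.

g_k = 3·2^k + 2·4^k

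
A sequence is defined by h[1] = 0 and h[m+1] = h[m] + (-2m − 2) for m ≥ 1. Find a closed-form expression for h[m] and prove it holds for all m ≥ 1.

Claim: h[m] = -m^2 − m + 2.

Base case: h[1] = 0, and -1^2 − 1 + 2 = 0.
Assume h[j] = -j^2 − j + 2.
Then h[j+1] = h[j] + (-2j − 2) = (-j^2 − j + 2) + (-2j − 2) = -j^2 − 3j,
and -(j+1)^2 − (j+1) + 2 = -j^2 − 3j.
By induction, h[m] = -m^2 − m + 2 for all m ≥ 1.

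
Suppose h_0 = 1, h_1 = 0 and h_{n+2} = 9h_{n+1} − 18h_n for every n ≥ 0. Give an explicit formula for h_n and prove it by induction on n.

Claim: h_n = -6^n + 2·3^n.

Base cases: h_0 = 1 and -6^0 + 2·3^0 = 1; h_1 = 0 and -6^1 + 2·3^1 = 0.
Assume h_i = -6^i + 2·3^i for all 0 ≤ i ≤ j, where j ≥ 1.
Then h_{j+1} = 9h_j − 18h_{j−1} = 9·(-6^j + 2·3^j) − 18·(-6^{j−1} + 2·3^{j−1}) = -(9·6 − 18)6^{j−1} + 2·(9·3 − 18)3^{j−1} = -36·6^{j−1} + 18·3^{j−1} = -6^{j+1} + 2·3^{j+1}.
Hence h_n = -6^n + 2·3^n for every n ≥ 0, by strong induction.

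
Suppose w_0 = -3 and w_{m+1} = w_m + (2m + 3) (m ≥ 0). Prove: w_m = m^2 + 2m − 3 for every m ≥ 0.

Base case: w_0 = -3, and 0^2 + 2·0 − 3 = -3.
Assume w_k = k^2 + 2k − 3.
Then w_{k+1} = w_k + (2k + 3) = (k^2 + 2k − 3) + (2k + 3) = k^2 + 4k,
and (k+1)^2 + 2·(k+1) − 3 = k^2 + 4k.
This completes the inductive step, so w_m = m^2 + 2m − 3 for all m ≥ 0.

w_m = m^2 + 2m − 3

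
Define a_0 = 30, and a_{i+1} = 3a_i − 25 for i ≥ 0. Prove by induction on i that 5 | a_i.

Base case: a_0 = 30 = 5·6, so 5 | a_0.
Assume 5 | a_k, so a_k = 5t for some integer t.
Then a_{k+1} = 3a_k − 25 = 3·(5t) − 25 = 5(3t − 5), so 5 | a_{k+1}.
So the property holds for k+1, and by induction 5 | a_i for all i ≥ 0.

5 | a_i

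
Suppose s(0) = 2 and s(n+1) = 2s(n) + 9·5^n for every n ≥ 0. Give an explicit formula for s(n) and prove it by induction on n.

Claim: s(n) = -2^n + 3·5^n.

Base case: s(0) = 2, and -2^0 + 3·5^0 = -1 + 3 = 2.
Assume s(m) = -2^m + 3·5^m for some m ≥ 0.
Then s(m+1) = 2s(m) + 9·5^m = 2·(-2^m + 3·5^m) + 9·5^m = -2^{m+1} + 6·5^m + 9·5^m = -2^{m+1} + 15·5^m = -2^{m+1} + 3·5^{m+1}.
So the formula holds for m+1, and by induction s(n) = -2^n + 3·5^n for all n ≥ 0.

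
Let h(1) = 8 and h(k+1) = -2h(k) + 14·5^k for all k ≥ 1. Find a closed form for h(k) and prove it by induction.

Claim: h(k) = (-2)^k + 2·5^k.

Base case: h(1) = 8, and (-2)^1 + 2·5^1 = -2 + 10 = 8.
Assume h(j) = (-2)^j + 2·5^j for some j ≥ 1.
Then h(j+1) = -2h(j) + 14·5^j = -2·((-2)^j + 2·5^j) + 14·5^j = (-2)^{j+1} − 4·5^j + 14·5^j = (-2)^{j+1} + 10·5^j = (-2)^{j+1} + 2·5^{j+1}.
This completes the inductive step, so h(k) = (-2)^k + 2·5^k for all k ≥ 1.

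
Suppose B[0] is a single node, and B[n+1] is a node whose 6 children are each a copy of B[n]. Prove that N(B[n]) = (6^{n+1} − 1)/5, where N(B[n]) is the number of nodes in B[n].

Base case: N(B[0]) = 1, and (6^{0+1} − 1)/5 = 1.
Assume N(B[m]) = (6^{m+1} − 1)/5.
Then N(B[m+1]) = 1 + 6N(B[m]) = 1 + 6·(6^{m+1} − 1)/5 = 1 + (6^{m+2} − 6)/5 = (5 + 6^{m+2} − 6)/5 = (6^{m+2} − 1)/5.
So the formula holds for m+1, and by induction N(B[n]) = (6^{n+1} − 1)/5 for all n ≥ 0.

N(B[n]) = (6^{n+1} − 1)/5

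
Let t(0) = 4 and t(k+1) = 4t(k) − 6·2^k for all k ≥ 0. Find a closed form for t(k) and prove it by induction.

Claim: t(k) = 4^k + 3·2^k.

Base case: t(0) = 4, and 4^0 + 3·2^0 = 1 + 3 = 4.
Assume t(m) = 4^m + 3·2^m for some m ≥ 0.
Then t(m+1) = 4t(m) − 6·2^m = 4·(4^m + 3·2^m) − 6·2^m = 4^{m+1} + 12·2^m − 6·2^m = 4^{m+1} + 6·2^m = 4^{m+1} + 3·2^{m+1}.
This completes the inductive step, so t(k) = 4^k + 3·2^k for all k ≥ 0.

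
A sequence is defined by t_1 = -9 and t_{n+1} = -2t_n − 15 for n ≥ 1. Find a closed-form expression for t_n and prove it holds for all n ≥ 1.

Claim: t_n = 2·(-2)^n − 5.

Base case: t_1 = -9, and 2·(-2)^1 − 5 = -4 − 5 = -9.
Assume t_j = 2·(-2)^j − 5 for some j ≥ 1.
Then t_{j+1} = -2t_j − 15 = -2·(2·(-2)^j − 5) − 15 = -4·(-2)^j + 10 − 15 = 2·(-2)^{j+1} − 5.
This completes the inductive step, so t_n = 2·(-2)^n − 5 for all n ≥ 1.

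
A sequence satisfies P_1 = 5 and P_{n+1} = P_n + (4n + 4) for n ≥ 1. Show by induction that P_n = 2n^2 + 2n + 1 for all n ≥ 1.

Base case: P_1 = 5, and 2·1^2 + 2·1 + 1 = 5.
Assume P_r = 2r^2 + 2r + 1.
Then P_{r+1} = P_r + (4r + 4) = (2r^2 + 2r + 1) + (4r + 4) = 2r^2 + 6r + 5,
and 2·(r+1)^2 + 2·(r+1) + 1 = 2r^2 + 6r + 5.
This completes the inductive step, so P_n = 2n^2 + 2n + 1 for all n ≥ 1.

P_n = 2n^2 + 2n + 1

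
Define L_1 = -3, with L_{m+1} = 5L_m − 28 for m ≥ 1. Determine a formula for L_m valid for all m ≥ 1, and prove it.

Claim: L_m = -2·5^m + 7.

Base case: L_1 = -3, and -2·5^1 + 7 = -10 + 7 = -3.
Assume L_k = -2·5^k + 7 for some k ≥ 1.
Then L_{k+1} = 5L_k − 28 = 5·(-2·5^k + 7) − 28 = -10·5^k + 35 − 28 = -2·5^{k+1} + 7.
By induction, L_m = -2·5^m + 7 for all m ≥ 1.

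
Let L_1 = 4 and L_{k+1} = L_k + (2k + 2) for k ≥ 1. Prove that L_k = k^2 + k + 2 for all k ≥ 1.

Base case: L_1 = 4, and 1^2 + 1 + 2 = 4.
Assume L_m = m^2 + m + 2.
Then L_{m+1} = L_m + (2m + 2) = (m^2 + m + 2) + (2m + 2) = m^2 + 3m + 4,
and (m+1)^2 + (m+1) + 2 = m^2 + 3m + 4.
By induction, L_k = k^2 + k + 2 for all k ≥ 1.

L_k = k^2 + k + 2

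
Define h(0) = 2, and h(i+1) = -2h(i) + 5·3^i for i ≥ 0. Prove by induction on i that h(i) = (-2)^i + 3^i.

Base case: h(0) = 2, and (-2)^0 + 3^0 = 1 + 1 = 2.
Assume h(r) = (-2)^r + 3^r for some r ≥ 0.
Then h(r+1) = -2h(r) + 5·3^r = -2·((-2)^r + 3^r) + 5·3^r = (-2)^{r+1} − 2·3^r + 5·3^r = (-2)^{r+1} + 3·3^r = (-2)^{r+1} + 3^{r+1}.
Hence h(i) = (-2)^i + 3^i for every i ≥ 0, by induction.

h(i) = (-2)^i + 3^i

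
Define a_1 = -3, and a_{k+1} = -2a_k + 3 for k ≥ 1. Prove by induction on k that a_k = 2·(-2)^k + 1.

Base case: a_1 = -3, and 2·(-2)^1 + 1 = -4 + 1 = -3.
Assume a_m = 2·(-2)^m + 1 for some m ≥ 1.
Then a_{m+1} = -2a_m + 3 = -2·(2·(-2)^m + 1) + 3 = -4·(-2)^m − 2 + 3 = 2·(-2)^{m+1} + 1.
Hence a_k = 2·(-2)^k + 1 for every k ≥ 1, by induction.

a_k = 2·(-2)^k + 1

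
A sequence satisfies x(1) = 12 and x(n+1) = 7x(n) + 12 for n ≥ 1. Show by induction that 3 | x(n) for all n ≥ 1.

Base case: x(1) = 12 = 3·4, so 3 | x(1).
Assume 3 | x(r), so x(r) = 3t for some integer t.
Then x(r+1) = 7x(r) + 12 = 7·(3t) + 12 = 3(7t + 4), so 3 | x(r+1).
Hence 3 | x(n) for every n ≥ 1, by induction.

3 | x(n)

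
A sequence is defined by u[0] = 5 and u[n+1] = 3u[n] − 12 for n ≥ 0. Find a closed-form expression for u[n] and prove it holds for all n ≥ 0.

Claim: u[n] = -3^n + 6.

Base case: u[0] = 5, and -3^0 + 6 = -1 + 6 = 5.
Assume u[m] = -3^m + 6 for some m ≥ 0.
Then u[m+1] = 3u[m] − 12 = 3·(-3^m + 6) − 12 = -3^{m+1} + 18 − 12 = -3^{m+1} + 6.
So the formula holds for m+1, and by induction u[n] = -3^n + 6 for all n ≥ 0.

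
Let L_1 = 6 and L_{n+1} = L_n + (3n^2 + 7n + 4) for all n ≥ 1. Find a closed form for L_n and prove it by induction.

Claim: L_n = n^3 + 2n^2 + n + 2.

Base case: L_1 = 6, and 1^3 + 2·1^2 + 1 + 2 = 6.
Assume L_k = k^3 + 2k^2 + k + 2.
Then L_{k+1} = L_k + (3k^2 + 7k + 4) = (k^3 + 2k^2 + k + 2) + (3k^2 + 7k + 4) = k^3 + 5k^2 + 8k + 6,
and (k+1)^3 + 2·(k+1)^2 + (k+1) + 2 = k^3 + 5k^2 + 8k + 6.
Hence L_n = n^3 + 2n^2 + n + 2 for every n ≥ 1, by induction.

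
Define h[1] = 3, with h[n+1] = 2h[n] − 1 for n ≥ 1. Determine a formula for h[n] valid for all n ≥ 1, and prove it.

Claim: h[n] = 2^n + 1.

Base case: h[1] = 3, and 2^1 + 1 = 2 + 1 = 3.
Assume h[m] = 2^m + 1 for some m ≥ 1.
Then h[m+1] = 2h[m] − 1 = 2·(2^m + 1) − 1 = 2^{m+1} + 2 − 1 = 2^{m+1} + 1.
Hence h[n] = 2^n + 1 for every n ≥ 1, by induction.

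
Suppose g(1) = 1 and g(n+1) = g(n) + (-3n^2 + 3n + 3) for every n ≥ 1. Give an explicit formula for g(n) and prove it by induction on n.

Claim: g(n) = -n^3 + 3n^2 + n − 2.

Base case: g(1) = 1, and -1^3 + 3·1^2 + 1 − 2 = 1.
Assume g(k) = -k^3 + 3k^2 + k − 2.
Then g(k+1) = g(k) + (-3k^2 + 3k + 3) = (-k^3 + 3k^2 + k − 2) + (-3k^2 + 3k + 3) = -k^3 + 4k + 1,
and -(k+1)^3 + 3·(k+1)^2 + (k+1) − 2 = -k^3 + 4k + 1.
This completes the inductive step, so g(n) = -n^3 + 3n^2 + n − 2 for all n ≥ 1.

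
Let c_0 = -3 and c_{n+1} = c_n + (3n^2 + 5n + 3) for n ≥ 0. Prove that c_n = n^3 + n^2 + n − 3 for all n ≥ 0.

Base case: c_0 = -3, and 0^3 + 0^2 + 0 − 3 = -3.
Assume c_k = k^3 + k^2 + k − 3.
Then c_{k+1} = c_k + (3k^2 + 5k + 3) = (k^3 + k^2 + k − 3) + (3k^2 + 5k + 3) = k^3 + 4k^2 + 6k,
and (k+1)^3 + (k+1)^2 + (k+1) − 3 = k^3 + 4k^2 + 6k.
This completes the inductive step, so c_n = n^3 + n^2 + n − 3 for all n ≥ 0.

c_n = n^3 + n^2 + n − 3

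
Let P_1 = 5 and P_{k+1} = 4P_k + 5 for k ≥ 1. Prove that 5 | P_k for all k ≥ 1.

Base case: P_1 = 5 = 5·1, so 5 | P_1.
Assume 5 | P_m, so P_m = 5t for some integer t.
Then P_{m+1} = 4P_m + 5 = 4·(5t) + 5 = 5(4t + 1), so 5 | P_{m+1}.
By induction, 5 | P_k for all k ≥ 1.

5 | P_k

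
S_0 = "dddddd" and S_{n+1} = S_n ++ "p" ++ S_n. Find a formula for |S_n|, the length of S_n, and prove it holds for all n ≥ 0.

Claim: |S_n| = 7·2^n − 1.

Base case: |S_0| = 6, and 7·2^0 − 1 = 6.
Assume |S_m| = 7·2^m − 1.
Then |S_{m+1}| = |S_m| + 1 + |S_m| = 2|S_m| + 1 = 2(7·2^m − 1) + 1 = 7·2^{m+1} − 2 + 1 = 7·2^{m+1} − 1.
This completes the inductive step, so |S_n| = 7·2^n − 1 for all n ≥ 0.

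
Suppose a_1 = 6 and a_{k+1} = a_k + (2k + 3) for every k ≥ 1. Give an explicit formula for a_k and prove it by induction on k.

Claim: a_k = k^2 + 2k + 3.

Base case: a_1 = 6, and 1^2 + 2·1 + 3 = 6.
Assume a_j = j^2 + 2j + 3.
Then a_{j+1} = a_j + (2j + 3) = (j^2 + 2j + 3) + (2j + 3) = j^2 + 4j + 6,
and (j+1)^2 + 2·(j+1) + 3 = j^2 + 4j + 6.
By induction, a_k = k^2 + 2k + 3 for all k ≥ 1.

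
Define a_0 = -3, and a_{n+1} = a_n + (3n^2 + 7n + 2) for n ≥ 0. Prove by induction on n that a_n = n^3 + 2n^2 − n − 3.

Base case: a_0 = -3, and 0^3 + 2·0^2 − 0 − 3 = -3.
Assume a_r = r^3 + 2r^2 − r − 3.
Then a_{r+1} = a_r + (3r^2 + 7r + 2) = (r^3 + 2r^2 − r − 3) + (3r^2 + 7r + 2) = r^3 + 5r^2 + 6r − 1,
and (r+1)^3 + 2·(r+1)^2 − (r+1) − 3 = r^3 + 5r^2 + 6r − 1.
By induction, a_n = n^3 + 2n^2 − n − 3 for all n ≥ 0.

a_n = n^3 + 2n^2 − n − 3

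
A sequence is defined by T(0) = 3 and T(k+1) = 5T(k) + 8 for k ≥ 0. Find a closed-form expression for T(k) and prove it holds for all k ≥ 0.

Claim: T(k) = 5^{k+1} − 2.

Base case: T(0) = 3, and 5^{0+1} − 2 = 5 − 2 = 3.
Assume T(j) = 5^{j+1} − 2 for some j ≥ 0.
Then T(j+1) = 5T(j) + 8 = 5·(5^{j+1} − 2) + 8 = 5^{j+2} − 10 + 8 = 5^{j+2} − 2.
By induction, T(k) = 5^{k+1} − 2 for all k ≥ 0.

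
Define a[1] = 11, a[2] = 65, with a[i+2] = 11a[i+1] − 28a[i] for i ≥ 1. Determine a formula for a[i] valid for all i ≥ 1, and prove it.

Claim: a[i] = 4^i + 7^i.

Base cases: a[1] = 11 and 4^1 + 7^1 = 11; a[2] = 65 and 4^2 + 7^2 = 65.
Assume a[j] = 4^j + 7^j for all 1 ≤ j ≤ m, where m ≥ 2.
Then a[m+1] = 11a[m] − 28a[m−1] = 11·(4^m + 7^m) − 28·(4^{m−1} + 7^{m−1}) = (11·4 − 28)4^{m−1} + (11·7 − 28)7^{m−1} = 16·4^{m−1} + 49·7^{m−1} = 4^{m+1} + 7^{m+1}.
So the formula holds for m+1, and by strong induction a[i] = 4^i + 7^i for all i ≥ 1.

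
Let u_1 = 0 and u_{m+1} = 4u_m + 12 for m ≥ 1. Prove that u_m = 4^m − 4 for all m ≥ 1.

Base case: u_1 = 0, and 4^1 − 4 = 4 − 4 = 0.
Assume u_j = 4^j − 4 for some j ≥ 1.
Then u_{j+1} = 4u_j + 12 = 4·(4^j − 4) + 12 = 4^{j+1} − 16 + 12 = 4^{j+1} − 4.
By induction, u_m = 4^m − 4 for all m ≥ 1.

u_m = 4^m − 4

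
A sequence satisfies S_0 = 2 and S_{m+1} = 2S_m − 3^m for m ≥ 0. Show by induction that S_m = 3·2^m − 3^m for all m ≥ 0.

Base case: S_0 = 2, and 3·2^0 − 3^0 = 3 − 1 = 2.
Assume S_r = 3·2^r − 3^r for some r ≥ 0.
Then S_{r+1} = 2S_r − 3^r = 2·(3·2^r − 3^r) − 3^r = 3·2^{r+1} − 2·3^r − 3^r = 3·2^{r+1} − 3·3^r = 3·2^{r+1} − 3^{r+1}.
So the formula holds for r+1, and by induction S_m = 3·2^m − 3^m for all m ≥ 0.

S_m = 3·2^m − 3^m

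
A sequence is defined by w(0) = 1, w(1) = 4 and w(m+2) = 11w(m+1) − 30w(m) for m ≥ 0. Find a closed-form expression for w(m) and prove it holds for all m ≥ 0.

Claim: w(m) = -6^m + 2·5^m.

Base cases: w(0) = 1 and -6^0 + 2·5^0 = 1; w(1) = 4 and -6^1 + 2·5^1 = 4.
Assume w(j) = -6^j + 2·5^j for all 0 ≤ j ≤ k, where k ≥ 1.
Then w(k+1) = 11w(k) − 30w(k−1) = 11·(-6^k + 2·5^k) − 30·(-6^{k−1} + 2·5^{k−1}) = -(11·6 − 30)6^{k−1} + 2·(11·5 − 30)5^{k−1} = -36·6^{k−1} + 50·5^{k−1} = -6^{k+1} + 2·5^{k+1}.
This completes the inductive step, so w(m) = -6^m + 2·5^m for all m ≥ 0.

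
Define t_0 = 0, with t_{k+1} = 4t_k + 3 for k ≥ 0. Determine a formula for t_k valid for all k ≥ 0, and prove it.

Claim: t_k = 4^k − 1.

Base case: t_0 = 0, and 4^0 − 1 = 1 − 1 = 0.
Assume t_m = 4^m − 1 for some m ≥ 0.
Then t_{m+1} = 4t_m + 3 = 4·(4^m − 1) + 3 = 4^{m+1} − 4 + 3 = 4^{m+1} − 1.
This completes the inductive step, so t_k = 4^k − 1 for all k ≥ 0.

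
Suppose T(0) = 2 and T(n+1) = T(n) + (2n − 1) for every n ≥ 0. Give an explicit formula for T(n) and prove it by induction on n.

Claim: T(n) = n^2 − 2n + 2.

Base case: T(0) = 2, and 0^2 − 2·0 + 2 = 2.
Assume T(r) = r^2 − 2r + 2.
Then T(r+1) = T(r) + (2r − 1) = (r^2 − 2r + 2) + (2r − 1) = r^2 + 1,
and (r+1)^2 − 2·(r+1) + 2 = r^2 + 1.
Hence T(n) = n^2 − 2n + 2 for every n ≥ 0, by induction.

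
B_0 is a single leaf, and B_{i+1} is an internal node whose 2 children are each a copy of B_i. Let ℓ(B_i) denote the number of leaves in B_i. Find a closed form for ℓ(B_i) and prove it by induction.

Claim: ℓ(B_i) = 2^i.

Base case: ℓ(B_0) = 1, and 2^0 = 1.
Assume ℓ(B_j) = 2^j.
Then ℓ(B_{j+1}) = 2·ℓ(B_j) = 2·2^j = 2^{j+1}.
By induction, ℓ(B_i) = 2^i for all i ≥ 0.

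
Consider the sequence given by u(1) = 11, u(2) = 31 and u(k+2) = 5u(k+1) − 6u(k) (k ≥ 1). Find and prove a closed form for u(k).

Claim: u(k) = 3·3^k + 2^k.

Base cases: u(1) = 11 and 3·3^1 + 2^1 = 11; u(2) = 31 and 3·3^2 + 2^2 = 31.
Assume u(j) = 3·3^j + 2^j for all 1 ≤ j ≤ r, where r ≥ 2.
Then u(r+1) = 5u(r) − 6u(r−1) = 5·(3·3^r + 2^r) − 6·(3·3^{r−1} + 2^{r−1}) = 3·(5·3 − 6)3^{r−1} + (5·2 − 6)2^{r−1} = 27·3^{r−1} + 4·2^{r−1} = 3·3^{r+1} + 2^{r+1}.
By strong induction, u(k) = 3·3^k + 2^k for all k ≥ 1.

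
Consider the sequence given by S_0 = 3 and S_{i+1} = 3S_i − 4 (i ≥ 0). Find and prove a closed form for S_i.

Claim: S_i = 3^i + 2.

Base case: S_0 = 3, and 3^0 + 2 = 1 + 2 = 3.
Assume S_r = 3^r + 2 for some r ≥ 0.
Then S_{r+1} = 3S_r − 4 = 3·(3^r + 2) − 4 = 3^{r+1} + 6 − 4 = 3^{r+1} + 2.
This completes the inductive step, so S_i = 3^i + 2 for all i ≥ 0.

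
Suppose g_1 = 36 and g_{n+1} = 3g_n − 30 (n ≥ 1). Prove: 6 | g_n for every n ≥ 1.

Base case: g_1 = 36 = 6·6, so 6 | g_1.
Assume 6 | g_j, so g_j = 6t for some integer t.
Then g_{j+1} = 3g_j − 30 = 3·(6t) − 30 = 6(3t − 5), so 6 | g_{j+1}.
This completes the inductive step, so 6 | g_n for all n ≥ 1.

6 | g_n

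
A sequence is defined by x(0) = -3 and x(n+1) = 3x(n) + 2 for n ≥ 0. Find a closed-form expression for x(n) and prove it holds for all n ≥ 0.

Claim: x(n) = -2·3^n − 1.

Base case: x(0) = -3, and -2·3^0 − 1 = -2 − 1 = -3.
Assume x(r) = -2·3^r − 1 for some r ≥ 0.
Then x(r+1) = 3x(r) + 2 = 3·(-2·3^r − 1) + 2 = -6·3^r − 3 + 2 = -2·3^{r+1} − 1.
This completes the inductive step, so x(n) = -2·3^n − 1 for all n ≥ 0.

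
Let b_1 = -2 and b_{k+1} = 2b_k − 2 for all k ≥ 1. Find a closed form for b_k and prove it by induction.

Claim: b_k = -2^{k+1} + 2.

Base case: b_1 = -2, and -2^{1+1} + 2 = -4 + 2 = -2.
Assume b_j = -2^{j+1} + 2 for some j ≥ 1.
Then b_{j+1} = 2b_j − 2 = 2·(-2^{j+1} + 2) − 2 = -2^{j+2} + 4 − 2 = -2^{j+2} + 2.
This completes the inductive step, so b_k = -2^{k+1} + 2 for all k ≥ 1.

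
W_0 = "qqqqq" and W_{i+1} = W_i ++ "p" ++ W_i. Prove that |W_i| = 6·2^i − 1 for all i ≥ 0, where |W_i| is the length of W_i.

Base case: |W_0| = 5, and 6·2^0 − 1 = 5.
Assume |W_m| = 6·2^m − 1.
Then |W_{m+1}| = |W_m| + 1 + |W_m| = 2|W_m| + 1 = 2(6·2^m − 1) + 1 = 6·2^{m+1} − 2 + 1 = 6·2^{m+1} − 1.
This completes the inductive step, so |W_i| = 6·2^i − 1 for all i ≥ 0.

|W_i| = 6·2^i − 1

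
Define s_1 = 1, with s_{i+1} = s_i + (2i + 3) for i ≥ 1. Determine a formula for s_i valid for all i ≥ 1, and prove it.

Claim: s_i = i^2 + 2i − 2.

Base case: s_1 = 1, and 1^2 + 2·1 − 2 = 1.
Assume s_j = j^2 + 2j − 2.
Then s_{j+1} = s_j + (2j + 3) = (j^2 + 2j − 2) + (2j + 3) = j^2 + 4j + 1,
and (j+1)^2 + 2·(j+1) − 2 = j^2 + 4j + 1.
By induction, s_i = i^2 + 2i − 2 for all i ≥ 1.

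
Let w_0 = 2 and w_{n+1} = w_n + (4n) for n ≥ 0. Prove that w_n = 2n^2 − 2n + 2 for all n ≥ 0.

Base case: w_0 = 2, and 2·0^2 − 2·0 + 2 = 2.
Assume w_j = 2j^2 − 2j + 2.
Then w_{j+1} = w_j + (4j) = (2j^2 − 2j + 2) + (4j) = 2j^2 + 2j + 2,
and 2·(j+1)^2 − 2·(j+1) + 2 = 2j^2 + 2j + 2.
This completes the inductive step, so w_n = 2n^2 − 2n + 2 for all n ≥ 0.

w_n = 2n^2 − 2n + 2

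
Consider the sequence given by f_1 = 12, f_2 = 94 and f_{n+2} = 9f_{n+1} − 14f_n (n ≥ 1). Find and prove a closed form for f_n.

Claim: f_n = -2^n + 2·7^n.

Base cases: f_1 = 12 and -2^1 + 2·7^1 = 12; f_2 = 94 and -2^2 + 2·7^2 = 94.
Assume f_i = -2^i + 2·7^i for all 1 ≤ i ≤ j, where j ≥ 2.
Then f_{j+1} = 9f_j − 14f_{j−1} = 9·(-2^j + 2·7^j) − 14·(-2^{j−1} + 2·7^{j−1}) = -(9·2 − 14)2^{j−1} + 2·(9·7 − 14)7^{j−1} = -4·2^{j−1} + 98·7^{j−1} = -2^{j+1} + 2·7^{j+1}.
Hence f_n = -2^n + 2·7^n for every n ≥ 1, by strong induction.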